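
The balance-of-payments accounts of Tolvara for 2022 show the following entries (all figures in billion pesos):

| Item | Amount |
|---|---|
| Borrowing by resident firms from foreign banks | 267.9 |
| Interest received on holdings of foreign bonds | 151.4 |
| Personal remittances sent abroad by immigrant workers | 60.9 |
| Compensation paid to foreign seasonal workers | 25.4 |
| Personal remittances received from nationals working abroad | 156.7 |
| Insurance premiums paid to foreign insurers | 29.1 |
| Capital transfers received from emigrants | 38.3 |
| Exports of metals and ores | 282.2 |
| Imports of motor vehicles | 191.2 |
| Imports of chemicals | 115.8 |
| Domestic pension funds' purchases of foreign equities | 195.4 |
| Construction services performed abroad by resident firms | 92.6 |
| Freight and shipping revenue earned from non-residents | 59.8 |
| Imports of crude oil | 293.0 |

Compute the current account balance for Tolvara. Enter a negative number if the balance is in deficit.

Goods: -191.2 + 282.2 - 293.0 - 115.8 = -317.8
Services: -29.1 + 92.6 + 59.8 = 123.3
Primary income: -25.4 + 151.4 = 126.0
Secondary income: 156.7 - 60.9 = 95.8
Current account = (-317.8) + 123.3 + 126.0 + 95.8 = 27.3
(Excluded from the current account — financial account: borrowing by resident firms from foreign banks 267.9, domestic pension funds' purchases of foreign equities 195.4; capital account: capital transfers received from emigrants 38.3.)

27.3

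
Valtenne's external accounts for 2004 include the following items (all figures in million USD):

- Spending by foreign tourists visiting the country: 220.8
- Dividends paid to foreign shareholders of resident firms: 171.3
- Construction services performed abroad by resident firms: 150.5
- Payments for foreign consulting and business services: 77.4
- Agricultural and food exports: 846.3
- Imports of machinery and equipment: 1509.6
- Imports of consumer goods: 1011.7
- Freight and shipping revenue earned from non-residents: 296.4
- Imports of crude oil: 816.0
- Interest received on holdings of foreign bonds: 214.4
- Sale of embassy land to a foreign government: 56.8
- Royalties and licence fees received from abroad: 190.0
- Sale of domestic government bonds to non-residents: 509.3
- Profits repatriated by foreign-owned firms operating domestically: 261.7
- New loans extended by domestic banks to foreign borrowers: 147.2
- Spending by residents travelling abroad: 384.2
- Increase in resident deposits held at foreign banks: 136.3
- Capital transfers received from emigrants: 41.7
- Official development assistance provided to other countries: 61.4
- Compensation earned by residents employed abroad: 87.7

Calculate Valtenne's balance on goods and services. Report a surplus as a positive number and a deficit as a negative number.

Goods: -816.0 + 846.3 - 1509.6 - 1011.7 = -2491.0
Services: 296.4 - 384.2 + 150.5 + 190.0 - 77.4 + 220.8 = 396.1
Trade balance = -2491.0 + 396.1 = -2094.9
(Excluded from the trade balance — primary income: dividends paid to foreign shareholders of resident firms 171.3, interest received on holdings of foreign bonds 214.4, profits repatriated by foreign-owned firms operating domestically 261.7, compensation earned by residents employed abroad 87.7; capital account: sale of embassy land to a foreign government 56.8, capital transfers received from emigrants 41.7; financial account: sale of domestic government bonds to non-residents 509.3, new loans extended by domestic banks to foreign borrowers 147.2, increase in resident deposits held at foreign banks 136.3; secondary income: official development assistance provided to other countries 61.4.)

-2094.9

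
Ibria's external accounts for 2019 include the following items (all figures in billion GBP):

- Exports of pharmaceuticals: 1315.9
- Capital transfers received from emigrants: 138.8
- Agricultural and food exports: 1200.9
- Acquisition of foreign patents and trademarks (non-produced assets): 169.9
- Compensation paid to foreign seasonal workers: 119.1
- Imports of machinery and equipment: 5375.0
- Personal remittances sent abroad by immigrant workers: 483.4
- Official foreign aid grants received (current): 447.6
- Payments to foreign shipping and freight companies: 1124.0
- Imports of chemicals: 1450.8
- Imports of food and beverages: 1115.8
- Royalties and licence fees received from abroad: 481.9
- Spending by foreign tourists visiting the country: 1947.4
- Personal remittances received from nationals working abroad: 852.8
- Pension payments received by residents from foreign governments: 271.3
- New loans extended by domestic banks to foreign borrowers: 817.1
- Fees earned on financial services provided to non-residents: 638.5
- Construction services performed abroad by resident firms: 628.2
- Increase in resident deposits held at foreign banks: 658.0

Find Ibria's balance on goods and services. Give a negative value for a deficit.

-2852.8

Goods: 1315.9 - 1115.8 + 1200.9 - 5375.0 - 1450.8 = -5424.8
Services: -1124.0 + 638.5 + 628.2 + 481.9 + 1947.4 = 2572.0
Trade balance = -5424.8 + 2572.0 = -2852.8
(Excluded from the trade balance — capital account: capital transfers received from emigrants 138.8, acquisition of foreign patents and trademarks (non-produced assets) 169.9; primary income: compensation paid to foreign seasonal workers 119.1; secondary income: personal remittances sent abroad by immigrant workers 483.4, official foreign aid grants received (current) 447.6, personal remittances received from nationals working abroad 852.8, pension payments received by residents from foreign governments 271.3; financial account: new loans extended by domestic banks to foreign borrowers 817.1, increase in resident deposits held at foreign banks 658.0.)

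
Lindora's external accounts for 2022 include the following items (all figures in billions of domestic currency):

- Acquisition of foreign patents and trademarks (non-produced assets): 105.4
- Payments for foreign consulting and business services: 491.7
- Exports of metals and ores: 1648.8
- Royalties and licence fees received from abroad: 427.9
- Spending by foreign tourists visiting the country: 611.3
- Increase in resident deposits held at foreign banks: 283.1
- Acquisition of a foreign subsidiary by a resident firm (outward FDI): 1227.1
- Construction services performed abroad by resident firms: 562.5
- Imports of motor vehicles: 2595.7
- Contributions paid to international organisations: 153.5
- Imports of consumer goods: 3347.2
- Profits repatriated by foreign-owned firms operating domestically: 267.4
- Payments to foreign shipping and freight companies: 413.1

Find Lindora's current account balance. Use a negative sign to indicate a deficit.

Goods: -3347.2 - 2595.7 + 1648.8 = -4294.1
Services: 427.9 - 491.7 + 611.3 - 413.1 + 562.5 = 696.9
Primary income: -267.4
Secondary income: -153.5
Current account = (-4294.1) + 696.9 + (-267.4) + (-153.5) = -4018.1
(Excluded from the current account — capital account: acquisition of foreign patents and trademarks (non-produced assets) 105.4; financial account: increase in resident deposits held at foreign banks 283.1, acquisition of a foreign subsidiary by a resident firm (outward FDI) 1227.1.)

-4018.1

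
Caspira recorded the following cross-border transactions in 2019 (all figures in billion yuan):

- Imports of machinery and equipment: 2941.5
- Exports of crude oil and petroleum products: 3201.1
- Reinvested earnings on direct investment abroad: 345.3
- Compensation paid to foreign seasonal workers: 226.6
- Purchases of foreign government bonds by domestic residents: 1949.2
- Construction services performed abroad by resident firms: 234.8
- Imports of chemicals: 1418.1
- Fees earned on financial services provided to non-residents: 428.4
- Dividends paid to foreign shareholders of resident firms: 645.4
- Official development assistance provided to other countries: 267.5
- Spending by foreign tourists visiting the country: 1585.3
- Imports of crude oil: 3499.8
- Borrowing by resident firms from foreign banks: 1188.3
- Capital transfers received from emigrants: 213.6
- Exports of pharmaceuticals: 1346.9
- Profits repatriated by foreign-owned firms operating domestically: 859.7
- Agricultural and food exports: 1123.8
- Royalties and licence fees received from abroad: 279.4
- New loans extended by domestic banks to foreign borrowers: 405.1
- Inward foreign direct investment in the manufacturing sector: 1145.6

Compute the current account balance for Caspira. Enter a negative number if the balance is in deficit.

-1313.6

Goods: -2941.5 - 1418.1 - 3499.8 + 1346.9 + 3201.1 + 1123.8 = -2187.6
Services: 234.8 + 428.4 + 279.4 + 1585.3 = 2527.9
Primary income: -226.6 - 859.7 - 645.4 + 345.3 = -1386.4
Secondary income: -267.5
Current account = (-2187.6) + 2527.9 + (-1386.4) + (-267.5) = -1313.6
(Excluded from the current account — financial account: purchases of foreign government bonds by domestic residents 1949.2, borrowing by resident firms from foreign banks 1188.3, new loans extended by domestic banks to foreign borrowers 405.1, inward foreign direct investment in the manufacturing sector 1145.6; capital account: capital transfers received from emigrants 213.6.)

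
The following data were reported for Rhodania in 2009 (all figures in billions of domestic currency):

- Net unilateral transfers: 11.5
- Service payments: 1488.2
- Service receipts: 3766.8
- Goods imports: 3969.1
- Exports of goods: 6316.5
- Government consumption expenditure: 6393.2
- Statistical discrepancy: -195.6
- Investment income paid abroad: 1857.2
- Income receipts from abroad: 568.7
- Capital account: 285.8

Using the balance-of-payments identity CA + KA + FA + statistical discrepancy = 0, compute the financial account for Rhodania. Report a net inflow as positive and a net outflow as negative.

Goods balance = 6316.5 - 3969.1 = 2347.4
Services balance = 3766.8 - 1488.2 = 2278.6
Trade balance (goods + services) = 2347.4 + 2278.6 = 4626.0
Net primary income = 568.7 - 1857.2 = -1288.5
Net secondary income = 11.5
Current account = 4626.0 + (-1288.5) + 11.5 = 3349.0
Financial account = -(3349.0 + 285.8 + (-195.6)) = -3439.2

-3439.2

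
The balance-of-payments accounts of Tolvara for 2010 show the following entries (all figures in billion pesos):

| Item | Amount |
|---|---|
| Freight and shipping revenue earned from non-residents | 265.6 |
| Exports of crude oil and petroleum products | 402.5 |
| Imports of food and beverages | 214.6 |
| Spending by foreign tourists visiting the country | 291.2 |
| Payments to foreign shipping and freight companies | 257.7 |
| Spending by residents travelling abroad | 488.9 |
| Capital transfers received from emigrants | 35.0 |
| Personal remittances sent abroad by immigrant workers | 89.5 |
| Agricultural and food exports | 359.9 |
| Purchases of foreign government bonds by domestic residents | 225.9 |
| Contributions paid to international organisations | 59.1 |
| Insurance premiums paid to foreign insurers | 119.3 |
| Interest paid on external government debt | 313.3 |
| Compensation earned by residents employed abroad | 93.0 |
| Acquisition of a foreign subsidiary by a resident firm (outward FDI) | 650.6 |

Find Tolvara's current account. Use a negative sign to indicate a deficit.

Goods: -214.6 + 359.9 + 402.5 = 547.8
Services: -119.3 + 291.2 + 265.6 - 257.7 - 488.9 = -309.1
Primary income: -313.3 + 93.0 = -220.3
Secondary income: -59.1 - 89.5 = -148.6
Current account = 547.8 + (-309.1) + (-220.3) + (-148.6) = -130.2
(Excluded from the current account — capital account: capital transfers received from emigrants 35.0; financial account: purchases of foreign government bonds by domestic residents 225.9, acquisition of a foreign subsidiary by a resident firm (outward FDI) 650.6.)

-130.2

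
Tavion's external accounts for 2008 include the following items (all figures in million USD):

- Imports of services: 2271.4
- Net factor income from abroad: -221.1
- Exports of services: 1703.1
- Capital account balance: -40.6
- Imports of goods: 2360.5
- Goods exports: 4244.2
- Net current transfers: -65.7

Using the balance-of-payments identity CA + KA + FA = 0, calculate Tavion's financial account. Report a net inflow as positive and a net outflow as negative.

-988.0

Goods balance = 4244.2 - 2360.5 = 1883.7
Services balance = 1703.1 - 2271.4 = -568.3
Trade balance (goods + services) = 1883.7 + (-568.3) = 1315.4
Net primary income = -221.1
Net secondary income = -65.7
Current account = 1315.4 + (-221.1) + (-65.7) = 1028.6
Financial account = -(1028.6 + (-40.6)) = -988.0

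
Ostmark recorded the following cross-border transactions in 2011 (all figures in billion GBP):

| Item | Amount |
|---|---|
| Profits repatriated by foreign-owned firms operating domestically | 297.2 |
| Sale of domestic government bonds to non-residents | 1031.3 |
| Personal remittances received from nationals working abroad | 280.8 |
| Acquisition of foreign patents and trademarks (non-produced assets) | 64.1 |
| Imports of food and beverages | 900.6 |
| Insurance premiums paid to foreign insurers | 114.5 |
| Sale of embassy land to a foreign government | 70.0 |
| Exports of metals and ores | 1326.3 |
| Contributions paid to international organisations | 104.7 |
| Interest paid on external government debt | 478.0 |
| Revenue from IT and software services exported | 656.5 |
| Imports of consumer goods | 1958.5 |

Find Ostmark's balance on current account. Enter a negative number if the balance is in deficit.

-1589.9

Goods: 1326.3 - 900.6 - 1958.5 = -1532.8
Services: 656.5 - 114.5 = 542.0
Primary income: -478.0 - 297.2 = -775.2
Secondary income: -104.7 + 280.8 = 176.1
Current account = (-1532.8) + 542.0 + (-775.2) + 176.1 = -1589.9
(Excluded from the current account — financial account: sale of domestic government bonds to non-residents 1031.3; capital account: acquisition of foreign patents and trademarks (non-produced assets) 64.1, sale of embassy land to a foreign government 70.0.)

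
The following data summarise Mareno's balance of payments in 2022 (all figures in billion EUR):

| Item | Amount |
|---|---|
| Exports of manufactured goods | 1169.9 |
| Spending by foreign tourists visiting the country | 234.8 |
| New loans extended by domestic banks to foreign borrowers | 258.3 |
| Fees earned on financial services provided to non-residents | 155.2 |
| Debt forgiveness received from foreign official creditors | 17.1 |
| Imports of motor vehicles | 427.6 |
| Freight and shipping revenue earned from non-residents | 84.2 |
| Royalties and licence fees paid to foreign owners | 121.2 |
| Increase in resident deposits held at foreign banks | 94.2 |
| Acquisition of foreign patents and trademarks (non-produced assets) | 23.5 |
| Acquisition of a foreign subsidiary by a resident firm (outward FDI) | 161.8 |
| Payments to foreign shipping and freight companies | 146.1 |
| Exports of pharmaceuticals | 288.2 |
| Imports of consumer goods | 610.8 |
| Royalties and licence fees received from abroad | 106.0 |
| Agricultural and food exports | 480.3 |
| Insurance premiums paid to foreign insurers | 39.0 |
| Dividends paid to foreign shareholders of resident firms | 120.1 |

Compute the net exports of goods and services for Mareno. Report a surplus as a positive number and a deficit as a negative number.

1173.9

Goods: -610.8 + 480.3 + 288.2 + 1169.9 - 427.6 = 900.0
Services: -121.2 + 106.0 + 155.2 + 84.2 - 39.0 - 146.1 + 234.8 = 273.9
Trade balance = 900.0 + 273.9 = 1173.9
(Excluded from the trade balance — financial account: new loans extended by domestic banks to foreign borrowers 258.3, increase in resident deposits held at foreign banks 94.2, acquisition of a foreign subsidiary by a resident firm (outward FDI) 161.8; capital account: debt forgiveness received from foreign official creditors 17.1, acquisition of foreign patents and trademarks (non-produced assets) 23.5; primary income: dividends paid to foreign shareholders of resident firms 120.1.)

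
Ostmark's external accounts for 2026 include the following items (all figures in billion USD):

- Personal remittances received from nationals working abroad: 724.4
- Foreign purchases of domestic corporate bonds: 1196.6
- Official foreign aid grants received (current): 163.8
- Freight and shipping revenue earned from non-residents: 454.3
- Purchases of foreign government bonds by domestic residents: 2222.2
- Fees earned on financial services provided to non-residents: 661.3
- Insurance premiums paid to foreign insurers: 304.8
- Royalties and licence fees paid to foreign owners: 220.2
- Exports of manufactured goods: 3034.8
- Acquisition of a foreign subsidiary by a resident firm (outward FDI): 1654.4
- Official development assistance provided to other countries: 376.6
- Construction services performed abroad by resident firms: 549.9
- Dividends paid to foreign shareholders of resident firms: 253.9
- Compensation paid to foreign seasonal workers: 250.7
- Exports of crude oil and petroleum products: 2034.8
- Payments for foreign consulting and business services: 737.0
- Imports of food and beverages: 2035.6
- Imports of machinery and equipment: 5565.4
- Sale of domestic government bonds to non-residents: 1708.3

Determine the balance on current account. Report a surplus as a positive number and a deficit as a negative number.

Goods: 3034.8 - 2035.6 - 5565.4 + 2034.8 = -2531.4
Services: 454.3 + 549.9 - 220.2 + 661.3 - 304.8 - 737.0 = 403.5
Primary income: -253.9 - 250.7 = -504.6
Secondary income: 163.8 + 724.4 - 376.6 = 511.6
Current account = (-2531.4) + 403.5 + (-504.6) + 511.6 = -2120.9
(Excluded from the current account — financial account: foreign purchases of domestic corporate bonds 1196.6, purchases of foreign government bonds by domestic residents 2222.2, acquisition of a foreign subsidiary by a resident firm (outward FDI) 1654.4, sale of domestic government bonds to non-residents 1708.3.)

-2120.9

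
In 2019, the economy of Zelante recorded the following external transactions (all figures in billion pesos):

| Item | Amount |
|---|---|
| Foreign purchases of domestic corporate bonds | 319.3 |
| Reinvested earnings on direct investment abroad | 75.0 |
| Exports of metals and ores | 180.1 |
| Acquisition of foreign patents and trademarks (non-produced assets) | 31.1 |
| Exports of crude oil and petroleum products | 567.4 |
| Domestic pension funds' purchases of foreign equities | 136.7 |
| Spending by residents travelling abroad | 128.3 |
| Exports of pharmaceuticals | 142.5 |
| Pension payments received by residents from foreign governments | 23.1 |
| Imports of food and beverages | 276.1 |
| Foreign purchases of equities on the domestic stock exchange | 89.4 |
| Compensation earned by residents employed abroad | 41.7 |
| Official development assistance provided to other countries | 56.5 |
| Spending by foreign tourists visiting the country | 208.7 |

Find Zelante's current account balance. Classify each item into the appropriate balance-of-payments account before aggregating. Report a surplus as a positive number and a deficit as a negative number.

Goods: -276.1 + 142.5 + 180.1 + 567.4 = 613.9
Services: 208.7 - 128.3 = 80.4
Primary income: 75.0 + 41.7 = 116.7
Secondary income: 23.1 - 56.5 = -33.4
Current account = 613.9 + 80.4 + 116.7 + (-33.4) = 777.6
(Excluded from the current account — financial account: foreign purchases of domestic corporate bonds 319.3, domestic pension funds' purchases of foreign equities 136.7, foreign purchases of equities on the domestic stock exchange 89.4; capital account: acquisition of foreign patents and trademarks (non-produced assets) 31.1.)

777.6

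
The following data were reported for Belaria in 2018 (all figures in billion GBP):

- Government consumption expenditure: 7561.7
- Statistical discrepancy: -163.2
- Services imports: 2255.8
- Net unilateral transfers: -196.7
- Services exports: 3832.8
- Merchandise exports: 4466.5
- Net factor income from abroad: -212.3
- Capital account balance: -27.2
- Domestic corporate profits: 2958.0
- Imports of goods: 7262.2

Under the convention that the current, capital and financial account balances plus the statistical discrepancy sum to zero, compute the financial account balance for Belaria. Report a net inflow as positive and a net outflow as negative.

1818.1

Goods balance = 4466.5 - 7262.2 = -2795.7
Services balance = 3832.8 - 2255.8 = 1577.0
Trade balance (goods + services) = -2795.7 + 1577.0 = -1218.7
Net primary income = -212.3
Net secondary income = -196.7
Current account = -1218.7 + (-212.3) + (-196.7) = -1627.7
Financial account = -(-1627.7 + (-27.2) + (-163.2)) = 1818.1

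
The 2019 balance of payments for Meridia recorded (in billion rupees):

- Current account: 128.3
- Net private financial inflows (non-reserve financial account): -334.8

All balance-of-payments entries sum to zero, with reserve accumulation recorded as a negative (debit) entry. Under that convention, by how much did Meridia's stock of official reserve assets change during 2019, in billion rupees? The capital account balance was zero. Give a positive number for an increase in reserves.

-206.5

Official reserve transactions balance = -(128.3 + (-334.8)) = 206.5
An accumulation of reserves is recorded as a debit (negative entry), so the change in the stock of reserves is the negative of that balance.
Change in official reserves = -(206.5) = -206.5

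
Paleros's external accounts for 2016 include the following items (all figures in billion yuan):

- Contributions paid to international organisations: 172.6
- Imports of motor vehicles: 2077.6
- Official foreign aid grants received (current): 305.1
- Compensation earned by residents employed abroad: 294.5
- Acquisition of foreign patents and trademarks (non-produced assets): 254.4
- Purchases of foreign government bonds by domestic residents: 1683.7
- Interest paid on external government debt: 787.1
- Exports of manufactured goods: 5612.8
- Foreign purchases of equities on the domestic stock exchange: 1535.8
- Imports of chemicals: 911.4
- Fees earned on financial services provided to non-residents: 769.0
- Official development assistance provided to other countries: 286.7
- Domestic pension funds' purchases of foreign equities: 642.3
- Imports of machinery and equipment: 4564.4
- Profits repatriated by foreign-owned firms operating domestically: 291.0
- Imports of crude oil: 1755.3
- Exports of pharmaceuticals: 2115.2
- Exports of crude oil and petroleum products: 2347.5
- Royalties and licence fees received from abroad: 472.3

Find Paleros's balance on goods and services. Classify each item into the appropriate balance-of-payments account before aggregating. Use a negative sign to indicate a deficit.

2008.1

Goods: 2115.2 - 2077.6 + 5612.8 - 911.4 - 4564.4 + 2347.5 - 1755.3 = 766.8
Services: 472.3 + 769.0 = 1241.3
Trade balance = 766.8 + 1241.3 = 2008.1
(Excluded from the trade balance — secondary income: contributions paid to international organisations 172.6, official foreign aid grants received (current) 305.1, official development assistance provided to other countries 286.7; primary income: compensation earned by residents employed abroad 294.5, interest paid on external government debt 787.1, profits repatriated by foreign-owned firms operating domestically 291.0; capital account: acquisition of foreign patents and trademarks (non-produced assets) 254.4; financial account: purchases of foreign government bonds by domestic residents 1683.7, foreign purchases of equities on the domestic stock exchange 1535.8, domestic pension funds' purchases of foreign equities 642.3.)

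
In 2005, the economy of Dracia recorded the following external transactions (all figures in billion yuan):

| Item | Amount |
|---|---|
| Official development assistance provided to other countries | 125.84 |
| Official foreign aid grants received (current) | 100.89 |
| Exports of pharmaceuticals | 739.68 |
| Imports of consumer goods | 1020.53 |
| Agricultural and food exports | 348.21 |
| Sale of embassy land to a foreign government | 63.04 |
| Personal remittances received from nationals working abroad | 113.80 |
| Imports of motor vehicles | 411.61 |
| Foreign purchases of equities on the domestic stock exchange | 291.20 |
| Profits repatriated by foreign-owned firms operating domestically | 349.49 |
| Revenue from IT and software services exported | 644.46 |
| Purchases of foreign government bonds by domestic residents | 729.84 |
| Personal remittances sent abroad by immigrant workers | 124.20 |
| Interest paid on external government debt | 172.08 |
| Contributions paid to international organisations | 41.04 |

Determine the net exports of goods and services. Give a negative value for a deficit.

300.21

Goods: -411.61 - 1020.53 + 348.21 + 739.68 = -344.25
Services: 644.46
Trade balance = -344.25 + 644.46 = 300.21
(Excluded from the trade balance — secondary income: official development assistance provided to other countries 125.84, official foreign aid grants received (current) 100.89, personal remittances received from nationals working abroad 113.80, personal remittances sent abroad by immigrant workers 124.20, contributions paid to international organisations 41.04; capital account: sale of embassy land to a foreign government 63.04; financial account: foreign purchases of equities on the domestic stock exchange 291.20, purchases of foreign government bonds by domestic residents 729.84; primary income: profits repatriated by foreign-owned firms operating domestically 349.49, interest paid on external government debt 172.08.)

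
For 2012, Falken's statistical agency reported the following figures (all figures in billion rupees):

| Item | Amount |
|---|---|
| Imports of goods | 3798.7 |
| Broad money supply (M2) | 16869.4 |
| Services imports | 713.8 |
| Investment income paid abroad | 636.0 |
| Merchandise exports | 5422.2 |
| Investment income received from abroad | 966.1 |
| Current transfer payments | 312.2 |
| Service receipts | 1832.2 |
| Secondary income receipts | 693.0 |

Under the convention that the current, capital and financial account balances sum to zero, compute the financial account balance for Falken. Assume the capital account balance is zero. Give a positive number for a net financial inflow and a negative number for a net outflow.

-3452.8

Goods balance = 5422.2 - 3798.7 = 1623.5
Services balance = 1832.2 - 713.8 = 1118.4
Trade balance (goods + services) = 1623.5 + 1118.4 = 2741.9
Net primary income = 966.1 - 636.0 = 330.1
Net secondary income = 693.0 - 312.2 = 380.8
Current account = 2741.9 + 330.1 + 380.8 = 3452.8
Financial account = -(3452.8) = -3452.8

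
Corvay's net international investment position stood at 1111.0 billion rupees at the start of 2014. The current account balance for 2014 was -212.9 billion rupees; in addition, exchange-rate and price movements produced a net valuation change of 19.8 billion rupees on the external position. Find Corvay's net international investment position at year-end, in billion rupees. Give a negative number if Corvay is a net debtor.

917.9

Change in NIIP = current account + net valuation change = -212.9 + 19.8 = -193.1
End-of-year NIIP = 1111.0 + (-193.1) = 917.9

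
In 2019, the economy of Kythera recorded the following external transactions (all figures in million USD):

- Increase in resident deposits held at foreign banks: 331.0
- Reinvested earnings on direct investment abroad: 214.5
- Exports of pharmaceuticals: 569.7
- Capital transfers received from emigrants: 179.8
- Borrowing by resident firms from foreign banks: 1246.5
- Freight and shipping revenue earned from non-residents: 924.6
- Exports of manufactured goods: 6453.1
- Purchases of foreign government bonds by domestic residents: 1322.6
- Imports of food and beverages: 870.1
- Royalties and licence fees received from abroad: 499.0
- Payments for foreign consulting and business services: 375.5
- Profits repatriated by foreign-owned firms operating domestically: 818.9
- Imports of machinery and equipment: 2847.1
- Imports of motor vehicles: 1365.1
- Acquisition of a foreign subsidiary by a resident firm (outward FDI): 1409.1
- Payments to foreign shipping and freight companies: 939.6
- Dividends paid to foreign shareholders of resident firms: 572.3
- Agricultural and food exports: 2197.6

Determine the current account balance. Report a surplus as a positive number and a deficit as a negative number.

3069.9

Goods: 569.7 - 870.1 - 2847.1 + 6453.1 - 1365.1 + 2197.6 = 4138.1
Services: -375.5 + 924.6 - 939.6 + 499.0 = 108.5
Primary income: 214.5 - 572.3 - 818.9 = -1176.7
Current account = 4138.1 + 108.5 + (-1176.7) = 3069.9
(Excluded from the current account — financial account: increase in resident deposits held at foreign banks 331.0, borrowing by resident firms from foreign banks 1246.5, purchases of foreign government bonds by domestic residents 1322.6, acquisition of a foreign subsidiary by a resident firm (outward FDI) 1409.1; capital account: capital transfers received from emigrants 179.8.)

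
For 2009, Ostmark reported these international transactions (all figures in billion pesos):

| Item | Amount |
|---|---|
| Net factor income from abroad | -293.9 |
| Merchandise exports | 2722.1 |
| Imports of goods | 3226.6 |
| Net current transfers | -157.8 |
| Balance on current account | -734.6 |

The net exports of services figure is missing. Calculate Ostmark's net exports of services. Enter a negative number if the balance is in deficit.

Current account = goods balance + services balance + net primary income + net secondary income
Sum of the known components = -956.2
Net exports of services = CA - (known components) = -734.6 - (-956.2) = 221.6

221.6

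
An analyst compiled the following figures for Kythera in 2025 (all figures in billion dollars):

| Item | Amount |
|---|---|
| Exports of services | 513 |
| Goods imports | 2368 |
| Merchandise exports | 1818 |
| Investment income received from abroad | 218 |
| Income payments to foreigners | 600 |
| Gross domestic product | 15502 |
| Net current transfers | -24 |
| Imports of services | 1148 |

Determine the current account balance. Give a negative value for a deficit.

-1591

Goods balance = 1818 - 2368 = -550
Services balance = 513 - 1148 = -635
Trade balance (goods + services) = -550 + (-635) = -1185
Net primary income = 218 - 600 = -382
Net secondary income = -24
Current account = -1185 + (-382) + (-24) = -1591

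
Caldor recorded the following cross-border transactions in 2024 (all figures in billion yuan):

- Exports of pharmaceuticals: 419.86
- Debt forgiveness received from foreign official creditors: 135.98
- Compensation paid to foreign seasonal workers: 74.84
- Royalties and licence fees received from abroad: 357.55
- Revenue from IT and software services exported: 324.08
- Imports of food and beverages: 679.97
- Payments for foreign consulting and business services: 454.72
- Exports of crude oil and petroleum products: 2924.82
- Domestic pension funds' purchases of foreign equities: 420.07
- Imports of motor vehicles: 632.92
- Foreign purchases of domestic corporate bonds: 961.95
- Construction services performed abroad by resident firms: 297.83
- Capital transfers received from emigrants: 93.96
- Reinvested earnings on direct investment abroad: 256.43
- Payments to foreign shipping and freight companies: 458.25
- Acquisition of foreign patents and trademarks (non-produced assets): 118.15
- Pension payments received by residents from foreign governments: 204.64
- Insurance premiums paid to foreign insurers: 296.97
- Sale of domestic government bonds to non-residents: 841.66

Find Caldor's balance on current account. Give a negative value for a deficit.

Goods: 419.86 - 679.97 - 632.92 + 2924.82 = 2031.79
Services: -454.72 - 296.97 + 297.83 + 324.08 - 458.25 + 357.55 = -230.48
Primary income: 256.43 - 74.84 = 181.59
Secondary income: 204.64
Current account = 2031.79 + (-230.48) + 181.59 + 204.64 = 2187.54
(Excluded from the current account — capital account: debt forgiveness received from foreign official creditors 135.98, capital transfers received from emigrants 93.96, acquisition of foreign patents and trademarks (non-produced assets) 118.15; financial account: domestic pension funds' purchases of foreign equities 420.07, foreign purchases of domestic corporate bonds 961.95, sale of domestic government bonds to non-residents 841.66.)

2187.54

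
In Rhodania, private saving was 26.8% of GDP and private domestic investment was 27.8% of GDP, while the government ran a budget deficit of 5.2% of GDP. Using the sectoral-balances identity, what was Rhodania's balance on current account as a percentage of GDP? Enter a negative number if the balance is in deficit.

By the sectoral-balances identity, CA = (S_private - I) + (T - G).
Private balance = 26.8 - 27.8 = -1.0
Government balance (T - G) = -5.2
CA = -1.0 + (-5.2) = -6.2

-6.2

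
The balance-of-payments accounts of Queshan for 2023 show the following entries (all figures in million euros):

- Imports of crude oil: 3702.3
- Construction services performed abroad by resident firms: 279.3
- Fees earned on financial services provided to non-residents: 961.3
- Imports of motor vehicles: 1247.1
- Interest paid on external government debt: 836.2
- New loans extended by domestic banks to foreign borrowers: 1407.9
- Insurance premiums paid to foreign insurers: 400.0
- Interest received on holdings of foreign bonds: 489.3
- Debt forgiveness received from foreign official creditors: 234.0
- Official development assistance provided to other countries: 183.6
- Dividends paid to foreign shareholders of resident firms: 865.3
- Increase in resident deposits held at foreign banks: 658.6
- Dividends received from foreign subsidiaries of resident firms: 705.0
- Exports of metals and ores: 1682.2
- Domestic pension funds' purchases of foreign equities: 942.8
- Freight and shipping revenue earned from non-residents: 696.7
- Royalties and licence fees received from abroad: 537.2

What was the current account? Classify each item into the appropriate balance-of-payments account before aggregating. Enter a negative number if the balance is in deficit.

Goods: 1682.2 - 3702.3 - 1247.1 = -3267.2
Services: -400.0 + 537.2 + 696.7 + 279.3 + 961.3 = 2074.5
Primary income: 489.3 - 865.3 - 836.2 + 705.0 = -507.2
Secondary income: -183.6
Current account = (-3267.2) + 2074.5 + (-507.2) + (-183.6) = -1883.5
(Excluded from the current account — financial account: new loans extended by domestic banks to foreign borrowers 1407.9, increase in resident deposits held at foreign banks 658.6, domestic pension funds' purchases of foreign equities 942.8; capital account: debt forgiveness received from foreign official creditors 234.0.)

-1883.5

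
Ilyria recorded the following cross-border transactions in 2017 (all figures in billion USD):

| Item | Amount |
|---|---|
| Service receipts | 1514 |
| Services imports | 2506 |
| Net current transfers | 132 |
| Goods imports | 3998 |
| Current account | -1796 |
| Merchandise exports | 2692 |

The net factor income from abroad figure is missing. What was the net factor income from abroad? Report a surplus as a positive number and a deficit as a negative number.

370

Current account = goods balance + services balance + net primary income + net secondary income
Sum of the known components = -2166
Net factor income from abroad = CA - (known components) = -1796 - (-2166) = 370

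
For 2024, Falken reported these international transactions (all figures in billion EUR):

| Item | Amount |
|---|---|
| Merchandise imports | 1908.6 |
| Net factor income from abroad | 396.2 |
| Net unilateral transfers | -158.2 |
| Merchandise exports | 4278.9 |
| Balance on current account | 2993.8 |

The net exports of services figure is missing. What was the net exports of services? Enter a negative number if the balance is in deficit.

385.5

Current account = goods balance + services balance + net primary income + net secondary income
Sum of the known components = 2608.3
Net exports of services = CA - (known components) = 2993.8 - 2608.3 = 385.5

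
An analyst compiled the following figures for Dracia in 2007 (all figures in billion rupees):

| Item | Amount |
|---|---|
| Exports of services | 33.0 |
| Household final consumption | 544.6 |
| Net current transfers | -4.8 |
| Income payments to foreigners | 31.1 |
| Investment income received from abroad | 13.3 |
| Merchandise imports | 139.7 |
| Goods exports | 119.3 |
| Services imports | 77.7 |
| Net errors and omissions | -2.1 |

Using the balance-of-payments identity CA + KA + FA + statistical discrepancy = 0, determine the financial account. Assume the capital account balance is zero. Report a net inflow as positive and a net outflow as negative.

Goods balance = 119.3 - 139.7 = -20.4
Services balance = 33.0 - 77.7 = -44.7
Trade balance (goods + services) = -20.4 + (-44.7) = -65.1
Net primary income = 13.3 - 31.1 = -17.8
Net secondary income = -4.8
Current account = -65.1 + (-17.8) + (-4.8) = -87.7
Financial account = -(-87.7 + (-2.1)) = 89.8

89.8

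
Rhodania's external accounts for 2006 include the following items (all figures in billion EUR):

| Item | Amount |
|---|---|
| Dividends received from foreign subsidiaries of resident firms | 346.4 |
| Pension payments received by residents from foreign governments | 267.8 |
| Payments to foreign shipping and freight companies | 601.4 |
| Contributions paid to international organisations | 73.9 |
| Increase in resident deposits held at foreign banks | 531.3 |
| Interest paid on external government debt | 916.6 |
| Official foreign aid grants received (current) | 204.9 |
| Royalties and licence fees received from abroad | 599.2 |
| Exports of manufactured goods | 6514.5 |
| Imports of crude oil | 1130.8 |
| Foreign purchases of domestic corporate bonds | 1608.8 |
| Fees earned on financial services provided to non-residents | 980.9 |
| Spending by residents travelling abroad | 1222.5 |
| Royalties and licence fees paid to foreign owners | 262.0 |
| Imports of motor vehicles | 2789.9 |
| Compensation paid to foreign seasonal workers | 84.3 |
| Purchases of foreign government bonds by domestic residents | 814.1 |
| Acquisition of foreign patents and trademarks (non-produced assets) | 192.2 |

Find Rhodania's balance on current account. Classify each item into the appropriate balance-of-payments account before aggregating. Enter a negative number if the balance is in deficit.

Goods: 6514.5 - 2789.9 - 1130.8 = 2593.8
Services: 980.9 + 599.2 - 601.4 - 1222.5 - 262.0 = -505.8
Primary income: -84.3 - 916.6 + 346.4 = -654.5
Secondary income: 267.8 - 73.9 + 204.9 = 398.8
Current account = 2593.8 + (-505.8) + (-654.5) + 398.8 = 1832.3
(Excluded from the current account — financial account: increase in resident deposits held at foreign banks 531.3, foreign purchases of domestic corporate bonds 1608.8, purchases of foreign government bonds by domestic residents 814.1; capital account: acquisition of foreign patents and trademarks (non-produced assets) 192.2.)

1832.3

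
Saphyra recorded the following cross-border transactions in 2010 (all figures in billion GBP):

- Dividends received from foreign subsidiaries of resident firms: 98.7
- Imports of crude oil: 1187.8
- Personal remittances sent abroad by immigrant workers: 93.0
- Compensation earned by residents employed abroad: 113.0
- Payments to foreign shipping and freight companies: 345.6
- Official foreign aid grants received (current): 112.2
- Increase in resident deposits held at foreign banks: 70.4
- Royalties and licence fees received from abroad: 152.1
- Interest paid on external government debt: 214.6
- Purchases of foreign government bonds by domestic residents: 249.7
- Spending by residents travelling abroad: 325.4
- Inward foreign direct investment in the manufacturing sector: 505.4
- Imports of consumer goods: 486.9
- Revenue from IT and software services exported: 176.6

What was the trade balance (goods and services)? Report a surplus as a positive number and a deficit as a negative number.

-2017.0

Goods: -486.9 - 1187.8 = -1674.7
Services: 152.1 - 345.6 - 325.4 + 176.6 = -342.3
Trade balance = -1674.7 + (-342.3) = -2017.0
(Excluded from the trade balance — primary income: dividends received from foreign subsidiaries of resident firms 98.7, compensation earned by residents employed abroad 113.0, interest paid on external government debt 214.6; secondary income: personal remittances sent abroad by immigrant workers 93.0, official foreign aid grants received (current) 112.2; financial account: increase in resident deposits held at foreign banks 70.4, purchases of foreign government bonds by domestic residents 249.7, inward foreign direct investment in the manufacturing sector 505.4.)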